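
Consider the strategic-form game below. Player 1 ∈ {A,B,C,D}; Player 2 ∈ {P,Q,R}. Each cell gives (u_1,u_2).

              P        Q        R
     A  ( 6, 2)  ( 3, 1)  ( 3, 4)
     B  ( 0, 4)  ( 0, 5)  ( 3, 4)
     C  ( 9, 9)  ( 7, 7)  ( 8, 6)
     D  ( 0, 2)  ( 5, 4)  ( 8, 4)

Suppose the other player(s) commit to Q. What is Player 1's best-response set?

u_1(A vs Q) = 3
u_1(B vs Q) = 0
u_1(C vs Q) = 7
u_1(D vs Q) = 5
max payoff 7 at {C}

BR_1 = {C}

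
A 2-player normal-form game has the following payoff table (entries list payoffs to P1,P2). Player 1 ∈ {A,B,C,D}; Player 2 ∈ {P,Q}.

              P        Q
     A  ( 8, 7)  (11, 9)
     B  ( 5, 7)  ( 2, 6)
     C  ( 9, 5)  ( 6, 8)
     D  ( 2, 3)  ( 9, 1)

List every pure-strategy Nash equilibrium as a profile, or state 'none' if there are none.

(A,P): not NE [P1→C gives 9>8; P2→Q gives 9>7]
(A,Q): NE
(B,P): not NE [P1→C gives 9>5]
(B,Q): not NE [P1→A gives 11>2; P2→P gives 7>6]
(C,P): not NE [P2→Q gives 8>5]
(C,Q): not NE [P1→A gives 11>6]
(D,P): not NE [P1→C gives 9>2]
(D,Q): not NE [P1→A gives 11>9; P2→P gives 3>1]

NE set: (A,Q)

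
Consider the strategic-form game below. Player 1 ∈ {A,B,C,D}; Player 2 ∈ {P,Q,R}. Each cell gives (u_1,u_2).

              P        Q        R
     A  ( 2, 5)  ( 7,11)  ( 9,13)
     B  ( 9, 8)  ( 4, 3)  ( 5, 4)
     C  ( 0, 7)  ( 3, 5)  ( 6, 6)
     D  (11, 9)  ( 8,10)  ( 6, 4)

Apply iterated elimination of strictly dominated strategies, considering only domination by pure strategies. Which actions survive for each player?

P1 drop B (D beats it: P:11>9 Q:8>4 R:6>5)
P1 drop C (A beats it: P:2>0 Q:7>3 R:9>6)
P2 drop P (Q beats it: A:11>5 D:10>9)
P1→{A,D} P2→{Q,R}

Survivors P1:{A,D} P2:{Q,R}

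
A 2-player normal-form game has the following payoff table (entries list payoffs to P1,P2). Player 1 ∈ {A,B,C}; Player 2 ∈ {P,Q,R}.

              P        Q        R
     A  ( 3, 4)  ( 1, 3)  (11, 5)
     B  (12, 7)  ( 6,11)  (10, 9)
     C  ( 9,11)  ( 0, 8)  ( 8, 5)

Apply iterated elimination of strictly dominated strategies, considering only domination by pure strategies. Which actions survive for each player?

P1 drop C (B beats it: P:12>9 Q:6>0 R:10>8)
P2 drop P (R beats it: A:5>4 B:9>7)
P1→{A,B} P2→{Q,R}

IESDS → P1:{A,B} P2:{Q,R}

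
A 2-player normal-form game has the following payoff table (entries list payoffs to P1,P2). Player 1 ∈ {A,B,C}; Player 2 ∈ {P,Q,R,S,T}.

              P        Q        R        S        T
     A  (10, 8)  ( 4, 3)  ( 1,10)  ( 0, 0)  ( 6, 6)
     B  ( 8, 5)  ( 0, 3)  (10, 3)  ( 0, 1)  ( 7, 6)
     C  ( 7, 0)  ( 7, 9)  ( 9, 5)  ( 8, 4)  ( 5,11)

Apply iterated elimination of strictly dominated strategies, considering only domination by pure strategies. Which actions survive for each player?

P2 drop Q (T beats it: A:6>3 B:6>3 C:11>9)
P2 drop S (R beats it: A:10>0 B:3>1 C:5>4)
P1 drop C (B beats it: P:8>7 R:10>9 T:7>5)
P1→{A,B} P2→{P,R,T}

Remaining: P1:{A,B} P2:{P,R,T}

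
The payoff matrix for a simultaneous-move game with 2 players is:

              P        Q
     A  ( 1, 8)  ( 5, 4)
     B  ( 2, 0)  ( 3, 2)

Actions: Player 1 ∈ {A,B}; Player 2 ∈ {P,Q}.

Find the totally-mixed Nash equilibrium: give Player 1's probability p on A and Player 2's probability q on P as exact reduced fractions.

P1 indiff ⇒ q·1+(1-q)·5 = q·2+(1-q)·3 ⇒ q(-1) = (1-q)(-2) ⇒ q = 2/3
P2 indiff ⇒ p·8+(1-p)·0 = p·4+(1-p)·2 ⇒ p(4) = (1-p)(2) ⇒ p = 1/3

P1 mixes 1/3 on A; P2 mixes 2/3 on P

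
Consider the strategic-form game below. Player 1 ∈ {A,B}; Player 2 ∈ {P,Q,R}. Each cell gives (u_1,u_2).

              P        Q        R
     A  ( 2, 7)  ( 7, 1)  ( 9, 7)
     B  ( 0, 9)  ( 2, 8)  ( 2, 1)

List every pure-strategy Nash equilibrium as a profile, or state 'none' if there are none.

PSNE = {(A,P), (A,R)}

(A,P): NE
(A,Q): not NE [P2→R gives 7>1]
(A,R): NE
(B,P): not NE [P1→A gives 2>0]
(B,Q): not NE [P1→A gives 7>2; P2→P gives 9>8]
(B,R): not NE [P1→A gives 9>2; P2→P gives 9>1]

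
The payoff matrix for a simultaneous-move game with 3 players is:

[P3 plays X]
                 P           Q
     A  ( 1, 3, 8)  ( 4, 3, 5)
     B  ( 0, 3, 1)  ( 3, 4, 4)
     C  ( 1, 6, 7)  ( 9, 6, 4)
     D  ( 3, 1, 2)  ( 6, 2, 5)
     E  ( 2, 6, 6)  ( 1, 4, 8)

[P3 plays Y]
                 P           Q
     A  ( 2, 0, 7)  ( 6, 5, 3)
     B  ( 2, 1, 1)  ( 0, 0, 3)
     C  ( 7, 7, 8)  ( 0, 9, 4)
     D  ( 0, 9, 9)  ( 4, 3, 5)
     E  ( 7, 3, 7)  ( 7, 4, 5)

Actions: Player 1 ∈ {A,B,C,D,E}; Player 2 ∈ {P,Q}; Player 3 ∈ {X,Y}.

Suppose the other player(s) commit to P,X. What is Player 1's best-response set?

u_1(A vs P,X) = 1
u_1(B vs P,X) = 0
u_1(C vs P,X) = 1
u_1(D vs P,X) = 3
u_1(E vs P,X) = 2
max payoff 3 at {D}

argmax u_1 = {D}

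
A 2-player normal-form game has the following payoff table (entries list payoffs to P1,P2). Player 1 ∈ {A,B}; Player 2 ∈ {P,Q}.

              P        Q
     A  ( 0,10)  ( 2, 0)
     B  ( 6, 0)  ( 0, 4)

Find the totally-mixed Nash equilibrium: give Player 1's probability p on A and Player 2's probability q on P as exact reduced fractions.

P1 mixes 2/7 on A; P2 mixes 1/4 on P

P1 indiff ⇒ q·0+(1-q)·2 = q·6+(1-q)·0 ⇒ q(-6) = (1-q)(-2) ⇒ q = 1/4
P2 indiff ⇒ p·10+(1-p)·0 = p·0+(1-p)·4 ⇒ p(10) = (1-p)(4) ⇒ p = 2/7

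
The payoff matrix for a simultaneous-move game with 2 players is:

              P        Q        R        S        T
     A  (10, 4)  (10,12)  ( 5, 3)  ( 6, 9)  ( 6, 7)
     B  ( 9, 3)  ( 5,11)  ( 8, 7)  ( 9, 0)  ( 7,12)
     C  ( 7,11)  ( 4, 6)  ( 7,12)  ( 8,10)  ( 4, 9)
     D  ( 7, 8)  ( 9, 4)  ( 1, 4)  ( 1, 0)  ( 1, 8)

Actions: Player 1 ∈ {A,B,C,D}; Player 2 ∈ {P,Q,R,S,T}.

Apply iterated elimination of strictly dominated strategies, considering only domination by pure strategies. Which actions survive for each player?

Remaining: P1:{A,B} P2:{Q,T}

P1 drop C (B beats it: P:9>7 Q:5>4 R:8>7 S:9>8 T:7>4)
P1 drop D (A beats it: P:10>7 Q:10>9 R:5>1 S:6>1 T:6>1)
P2 drop P (Q beats it: A:12>4 B:11>3)
P2 drop R (Q beats it: A:12>3 B:11>7)
P2 drop S (Q beats it: A:12>9 B:11>0)
P1→{A,B} P2→{Q,T}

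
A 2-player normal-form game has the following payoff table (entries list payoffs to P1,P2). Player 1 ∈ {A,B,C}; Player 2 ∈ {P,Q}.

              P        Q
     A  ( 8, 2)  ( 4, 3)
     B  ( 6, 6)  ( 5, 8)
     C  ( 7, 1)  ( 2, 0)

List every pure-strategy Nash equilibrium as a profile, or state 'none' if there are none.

(A,P): not NE [P2→Q gives 3>2]
(A,Q): not NE [P1→B gives 5>4]
(B,P): not NE [P1→A gives 8>6; P2→Q gives 8>6]
(B,Q): NE
(C,P): not NE [P1→A gives 8>7]
(C,Q): not NE [P1→B gives 5>2; P2→P gives 1>0]

PSNE = {(B,Q)}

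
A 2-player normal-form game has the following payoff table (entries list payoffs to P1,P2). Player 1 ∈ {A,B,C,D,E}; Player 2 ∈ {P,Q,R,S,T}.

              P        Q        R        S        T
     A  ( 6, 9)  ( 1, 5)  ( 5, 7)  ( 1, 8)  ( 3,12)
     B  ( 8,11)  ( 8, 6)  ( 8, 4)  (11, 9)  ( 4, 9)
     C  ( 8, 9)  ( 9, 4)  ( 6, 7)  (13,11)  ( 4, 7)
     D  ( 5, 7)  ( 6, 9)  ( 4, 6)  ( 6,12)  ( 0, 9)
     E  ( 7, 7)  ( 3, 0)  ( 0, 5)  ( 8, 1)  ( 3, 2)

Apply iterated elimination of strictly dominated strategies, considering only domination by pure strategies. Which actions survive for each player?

Survivors P1:{B,C} P2:{P,S}

P1 drop A (B beats it: P:8>6 Q:8>1 R:8>5 S:11>1 T:4>3)
P1 drop D (B beats it: P:8>5 Q:8>6 R:8>4 S:11>6 T:4>0)
P1 drop E (B beats it: P:8>7 Q:8>3 R:8>0 S:11>8 T:4>3)
P2 drop Q (P beats it: B:11>6 C:9>4)
P2 drop R (P beats it: B:11>4 C:9>7)
P2 drop T (P beats it: B:11>9 C:9>7)
P1→{B,C} P2→{P,S}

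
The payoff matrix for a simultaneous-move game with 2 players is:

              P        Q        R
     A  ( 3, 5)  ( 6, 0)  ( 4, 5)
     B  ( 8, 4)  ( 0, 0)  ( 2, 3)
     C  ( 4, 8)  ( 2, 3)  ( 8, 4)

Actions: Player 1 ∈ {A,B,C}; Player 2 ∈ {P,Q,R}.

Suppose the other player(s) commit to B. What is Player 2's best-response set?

P2 best: {P}

u_2(P vs B) = 4
u_2(Q vs B) = 0
u_2(R vs B) = 3
max payoff 4 at {P}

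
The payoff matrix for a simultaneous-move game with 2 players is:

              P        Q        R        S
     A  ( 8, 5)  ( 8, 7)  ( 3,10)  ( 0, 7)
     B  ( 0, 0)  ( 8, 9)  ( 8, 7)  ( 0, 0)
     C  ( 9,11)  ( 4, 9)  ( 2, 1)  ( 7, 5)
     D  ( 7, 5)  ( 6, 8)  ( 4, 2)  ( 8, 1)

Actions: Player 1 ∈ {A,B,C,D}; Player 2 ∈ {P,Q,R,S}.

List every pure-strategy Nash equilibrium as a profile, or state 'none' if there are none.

NE set: (B,Q), (C,P)

(A,P): not NE [P1→C gives 9>8; P2→R gives 10>5]
(A,Q): not NE [P2→R gives 10>7]
(A,R): not NE [P1→B gives 8>3]
(A,S): not NE [P1→D gives 8>0; P2→R gives 10>7]
(B,P): not NE [P1→C gives 9>0; P2→Q gives 9>0]
(B,Q): NE
(B,R): not NE [P2→Q gives 9>7]
(B,S): not NE [P1→D gives 8>0; P2→Q gives 9>0]
(C,P): NE
(C,Q): not NE [P1→B gives 8>4; P2→P gives 11>9]
(C,R): not NE [P1→B gives 8>2; P2→P gives 11>1]
(C,S): not NE [P1→D gives 8>7; P2→P gives 11>5]
(D,P): not NE [P1→C gives 9>7; P2→Q gives 8>5]
(D,Q): not NE [P1→B gives 8>6]
(D,R): not NE [P1→B gives 8>4; P2→Q gives 8>2]
(D,S): not NE [P2→Q gives 8>1]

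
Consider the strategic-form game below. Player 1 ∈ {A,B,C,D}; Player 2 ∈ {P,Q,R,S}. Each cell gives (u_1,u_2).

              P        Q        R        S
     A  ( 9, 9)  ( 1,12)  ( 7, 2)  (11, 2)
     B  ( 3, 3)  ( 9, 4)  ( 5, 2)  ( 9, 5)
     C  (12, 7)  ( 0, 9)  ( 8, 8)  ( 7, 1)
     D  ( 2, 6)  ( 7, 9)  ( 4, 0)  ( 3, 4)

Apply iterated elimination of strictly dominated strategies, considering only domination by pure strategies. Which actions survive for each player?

IESDS → P1:{A,B} P2:{Q,S}

P1 drop D (B beats it: P:3>2 Q:9>7 R:5>4 S:9>3)
P2 drop P (Q beats it: A:12>9 B:4>3 C:9>7)
P2 drop R (Q beats it: A:12>2 B:4>2 C:9>8)
P1 drop C (A beats it: Q:1>0 S:11>7)
P1→{A,B} P2→{Q,S}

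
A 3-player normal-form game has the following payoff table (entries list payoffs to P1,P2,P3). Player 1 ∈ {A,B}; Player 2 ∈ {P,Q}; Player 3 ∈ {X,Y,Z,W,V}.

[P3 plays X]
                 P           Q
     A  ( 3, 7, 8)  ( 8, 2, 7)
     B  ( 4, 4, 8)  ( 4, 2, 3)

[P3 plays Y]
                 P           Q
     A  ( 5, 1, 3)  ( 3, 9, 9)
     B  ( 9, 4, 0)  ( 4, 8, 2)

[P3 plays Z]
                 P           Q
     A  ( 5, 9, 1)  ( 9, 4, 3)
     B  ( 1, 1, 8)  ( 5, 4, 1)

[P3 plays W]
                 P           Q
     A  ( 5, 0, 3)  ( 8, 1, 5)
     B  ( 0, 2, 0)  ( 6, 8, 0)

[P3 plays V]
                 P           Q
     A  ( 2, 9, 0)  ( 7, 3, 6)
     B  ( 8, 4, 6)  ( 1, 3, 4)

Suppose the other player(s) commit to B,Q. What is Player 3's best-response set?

argmax u_3 = {V}

u_3(X vs B,Q) = 3
u_3(Y vs B,Q) = 2
u_3(Z vs B,Q) = 1
u_3(W vs B,Q) = 0
u_3(V vs B,Q) = 4
max payoff 4 at {V}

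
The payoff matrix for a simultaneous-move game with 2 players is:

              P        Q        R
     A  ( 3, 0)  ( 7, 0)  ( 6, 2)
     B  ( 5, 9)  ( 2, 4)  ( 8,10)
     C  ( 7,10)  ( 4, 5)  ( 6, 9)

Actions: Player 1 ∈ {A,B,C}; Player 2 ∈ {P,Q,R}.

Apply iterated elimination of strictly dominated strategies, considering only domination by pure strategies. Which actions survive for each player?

IESDS → P1:{B,C} P2:{P,R}

P2 drop Q (R beats it: A:2>0 B:10>4 C:9>5)
P1 drop A (B beats it: P:5>3 R:8>6)
P1→{B,C} P2→{P,R}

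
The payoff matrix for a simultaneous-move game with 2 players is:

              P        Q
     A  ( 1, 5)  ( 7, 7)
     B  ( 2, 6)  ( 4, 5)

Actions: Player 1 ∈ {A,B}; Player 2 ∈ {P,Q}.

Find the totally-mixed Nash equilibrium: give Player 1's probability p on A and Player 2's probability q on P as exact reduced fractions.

P1 indiff ⇒ q·1+(1-q)·7 = q·2+(1-q)·4 ⇒ q(-1) = (1-q)(-3) ⇒ q = 3/4
P2 indiff ⇒ p·5+(1-p)·6 = p·7+(1-p)·5 ⇒ p(-2) = (1-p)(-1) ⇒ p = 1/3

P1 mixes 1/3 on A; P2 mixes 3/4 on P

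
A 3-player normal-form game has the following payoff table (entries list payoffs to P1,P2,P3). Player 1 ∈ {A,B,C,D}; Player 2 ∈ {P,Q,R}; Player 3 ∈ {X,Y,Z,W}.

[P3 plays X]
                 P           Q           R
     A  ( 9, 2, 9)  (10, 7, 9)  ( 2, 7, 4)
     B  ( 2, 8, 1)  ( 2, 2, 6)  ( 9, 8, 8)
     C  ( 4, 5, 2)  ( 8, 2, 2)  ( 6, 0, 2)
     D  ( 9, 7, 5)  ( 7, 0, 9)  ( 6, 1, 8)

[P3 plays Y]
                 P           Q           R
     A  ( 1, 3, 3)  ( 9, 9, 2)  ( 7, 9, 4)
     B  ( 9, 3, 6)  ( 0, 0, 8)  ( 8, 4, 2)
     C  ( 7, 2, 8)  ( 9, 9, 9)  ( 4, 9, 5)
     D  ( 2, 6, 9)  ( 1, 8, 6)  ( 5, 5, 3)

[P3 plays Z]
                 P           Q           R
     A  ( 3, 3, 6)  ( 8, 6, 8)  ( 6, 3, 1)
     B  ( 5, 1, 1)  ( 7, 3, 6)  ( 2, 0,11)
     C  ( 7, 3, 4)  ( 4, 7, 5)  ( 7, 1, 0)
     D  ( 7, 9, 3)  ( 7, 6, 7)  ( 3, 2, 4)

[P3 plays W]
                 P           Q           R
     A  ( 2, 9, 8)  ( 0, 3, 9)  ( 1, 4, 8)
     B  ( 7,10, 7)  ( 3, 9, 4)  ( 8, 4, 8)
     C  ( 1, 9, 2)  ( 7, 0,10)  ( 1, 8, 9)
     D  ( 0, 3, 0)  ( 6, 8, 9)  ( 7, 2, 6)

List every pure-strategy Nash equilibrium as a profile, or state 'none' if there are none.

Nash profiles: (A,Q,X), (B,P,W)

(A,P,X): not NE [P2→R gives 7>2]
(A,P,Y): not NE [P1→B gives 9>1; P2→R gives 9>3; P3→X gives 9>3]
(A,P,Z): not NE [P1→D gives 7>3; P2→Q gives 6>3; P3→X gives 9>6]
(A,P,W): not NE [P1→B gives 7>2; P3→X gives 9>8]
(A,Q,X): NE
(A,Q,Y): not NE [P3→W gives 9>2]
(A,Q,Z): not NE [P3→W gives 9>8]
(A,Q,W): not NE [P1→C gives 7>0; P2→P gives 9>3]
(A,R,X): not NE [P1→B gives 9>2; P3→W gives 8>4]
(A,R,Y): not NE [P1→B gives 8>7; P3→W gives 8>4]
(A,R,Z): not NE [P1→C gives 7>6; P2→Q gives 6>3; P3→W gives 8>1]
(A,R,W): not NE [P1→B gives 8>1; P2→P gives 9>4]
(B,P,X): not NE [P1→D gives 9>2; P3→W gives 7>1]
(B,P,Y): not NE [P2→R gives 4>3; P3→W gives 7>6]
(B,P,Z): not NE [P1→D gives 7>5; P2→Q gives 3>1; P3→W gives 7>1]
(B,P,W): NE
(B,Q,X): not NE [P1→A gives 10>2; P2→R gives 8>2; P3→Y gives 8>6]
(B,Q,Y): not NE [P1→C gives 9>0; P2→R gives 4>0]
(B,Q,Z): not NE [P1→A gives 8>7; P3→Y gives 8>6]
(B,Q,W): not NE [P1→C gives 7>3; P2→P gives 10>9; P3→Y gives 8>4]
(B,R,X): not NE [P3→Z gives 11>8]
(B,R,Y): not NE [P3→Z gives 11>2]
(B,R,Z): not NE [P1→C gives 7>2; P2→Q gives 3>0]
(B,R,W): not NE [P2→P gives 10>4; P3→Z gives 11>8]
(C,P,X): not NE [P1→D gives 9>4; P3→Y gives 8>2]
(C,P,Y): not NE [P1→B gives 9>7; P2→R gives 9>2]
(C,P,Z): not NE [P2→Q gives 7>3; P3→Y gives 8>4]
(C,P,W): not NE [P1→B gives 7>1; P3→Y gives 8>2]
(C,Q,X): not NE [P1→A gives 10>8; P2→P gives 5>2; P3→W gives 10>2]
(C,Q,Y): not NE [P3→W gives 10>9]
(C,Q,Z): not NE [P1→A gives 8>4; P3→W gives 10>5]
(C,Q,W): not NE [P2→P gives 9>0]
(C,R,X): not NE [P1→B gives 9>6; P2→P gives 5>0; P3→W gives 9>2]
(C,R,Y): not NE [P1→B gives 8>4; P3→W gives 9>5]
(C,R,Z): not NE [P2→Q gives 7>1; P3→W gives 9>0]
(C,R,W): not NE [P1→B gives 8>1; P2→P gives 9>8]
(D,P,X): not NE [P3→Y gives 9>5]
(D,P,Y): not NE [P1→B gives 9>2; P2→Q gives 8>6]
(D,P,Z): not NE [P3→Y gives 9>3]
(D,P,W): not NE [P1→B gives 7>0; P2→Q gives 8>3; P3→Y gives 9>0]
(D,Q,X): not NE [P1→A gives 10>7; P2→P gives 7>0]
(D,Q,Y): not NE [P1→C gives 9>1; P3→W gives 9>6]
(D,Q,Z): not NE [P1→A gives 8>7; P2→P gives 9>6; P3→W gives 9>7]
(D,Q,W): not NE [P1→C gives 7>6]
(D,R,X): not NE [P1→B gives 9>6; P2→P gives 7>1]
(D,R,Y): not NE [P1→B gives 8>5; P2→Q gives 8>5; P3→X gives 8>3]
(D,R,Z): not NE [P1→C gives 7>3; P2→P gives 9>2; P3→X gives 8>4]
(D,R,W): not NE [P1→B gives 8>7; P2→Q gives 8>2; P3→X gives 8>6]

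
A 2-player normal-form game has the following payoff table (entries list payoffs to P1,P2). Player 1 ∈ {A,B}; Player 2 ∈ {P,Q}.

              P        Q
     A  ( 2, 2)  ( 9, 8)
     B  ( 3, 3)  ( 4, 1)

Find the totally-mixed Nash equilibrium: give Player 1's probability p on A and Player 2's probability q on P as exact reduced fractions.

P1 indiff ⇒ q·2+(1-q)·9 = q·3+(1-q)·4 ⇒ q(-1) = (1-q)(-5) ⇒ q = 5/6
P2 indiff ⇒ p·2+(1-p)·3 = p·8+(1-p)·1 ⇒ p(-6) = (1-p)(-2) ⇒ p = 1/4

(p,q) = (1/4, 5/6)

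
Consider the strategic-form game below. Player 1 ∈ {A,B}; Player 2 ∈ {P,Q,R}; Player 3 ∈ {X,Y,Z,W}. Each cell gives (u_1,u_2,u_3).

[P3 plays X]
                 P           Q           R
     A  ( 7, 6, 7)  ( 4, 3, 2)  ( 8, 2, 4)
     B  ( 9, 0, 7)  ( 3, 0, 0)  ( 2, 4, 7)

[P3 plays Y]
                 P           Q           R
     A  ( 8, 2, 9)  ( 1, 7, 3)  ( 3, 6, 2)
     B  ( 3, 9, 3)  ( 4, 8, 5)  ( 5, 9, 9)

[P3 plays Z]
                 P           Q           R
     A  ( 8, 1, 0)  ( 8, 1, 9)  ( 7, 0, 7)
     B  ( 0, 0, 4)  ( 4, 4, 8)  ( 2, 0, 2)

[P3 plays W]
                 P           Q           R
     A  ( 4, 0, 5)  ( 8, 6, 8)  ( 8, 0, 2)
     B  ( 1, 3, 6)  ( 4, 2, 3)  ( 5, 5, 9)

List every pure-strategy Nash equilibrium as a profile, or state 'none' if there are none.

Nash profiles: (A,Q,Z), (B,R,Y)

(A,P,X): not NE [P1→B gives 9>7; P3→Y gives 9>7]
(A,P,Y): not NE [P2→Q gives 7>2]
(A,P,Z): not NE [P3→Y gives 9>0]
(A,P,W): not NE [P2→Q gives 6>0; P3→Y gives 9>5]
(A,Q,X): not NE [P2→P gives 6>3; P3→Z gives 9>2]
(A,Q,Y): not NE [P1→B gives 4>1; P3→Z gives 9>3]
(A,Q,Z): NE
(A,Q,W): not NE [P3→Z gives 9>8]
(A,R,X): not NE [P2→P gives 6>2; P3→Z gives 7>4]
(A,R,Y): not NE [P1→B gives 5>3; P2→Q gives 7>6; P3→Z gives 7>2]
(A,R,Z): not NE [P2→Q gives 1>0]
(A,R,W): not NE [P2→Q gives 6>0; P3→Z gives 7>2]
(B,P,X): not NE [P2→R gives 4>0]
(B,P,Y): not NE [P1→A gives 8>3; P3→X gives 7>3]
(B,P,Z): not NE [P1→A gives 8>0; P2→Q gives 4>0; P3→X gives 7>4]
(B,P,W): not NE [P1→A gives 4>1; P2→R gives 5>3; P3→X gives 7>6]
(B,Q,X): not NE [P1→A gives 4>3; P2→R gives 4>0; P3→Z gives 8>0]
(B,Q,Y): not NE [P2→R gives 9>8; P3→Z gives 8>5]
(B,Q,Z): not NE [P1→A gives 8>4]
(B,Q,W): not NE [P1→A gives 8>4; P2→R gives 5>2; P3→Z gives 8>3]
(B,R,X): not NE [P1→A gives 8>2; P3→W gives 9>7]
(B,R,Y): NE
(B,R,Z): not NE [P1→A gives 7>2; P2→Q gives 4>0; P3→W gives 9>2]
(B,R,W): not NE [P1→A gives 8>5]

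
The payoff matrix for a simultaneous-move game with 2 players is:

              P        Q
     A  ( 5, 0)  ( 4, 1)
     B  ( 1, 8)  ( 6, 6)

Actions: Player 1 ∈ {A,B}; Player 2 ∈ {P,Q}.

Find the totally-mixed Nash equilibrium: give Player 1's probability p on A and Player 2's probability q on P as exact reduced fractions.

p=2/3, q=1/3

P1 indiff ⇒ q·5+(1-q)·4 = q·1+(1-q)·6 ⇒ q(4) = (1-q)(2) ⇒ q = 1/3
P2 indiff ⇒ p·0+(1-p)·8 = p·1+(1-p)·6 ⇒ p(-1) = (1-p)(-2) ⇒ p = 2/3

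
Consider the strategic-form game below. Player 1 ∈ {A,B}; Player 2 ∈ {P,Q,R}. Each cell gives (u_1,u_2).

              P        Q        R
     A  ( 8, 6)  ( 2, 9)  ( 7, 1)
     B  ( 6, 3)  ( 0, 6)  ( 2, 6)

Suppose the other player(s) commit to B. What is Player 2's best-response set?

u_2(P vs B) = 3
u_2(Q vs B) = 6
u_2(R vs B) = 6
max payoff 6 at {Q,R}

P2 best: {Q,R}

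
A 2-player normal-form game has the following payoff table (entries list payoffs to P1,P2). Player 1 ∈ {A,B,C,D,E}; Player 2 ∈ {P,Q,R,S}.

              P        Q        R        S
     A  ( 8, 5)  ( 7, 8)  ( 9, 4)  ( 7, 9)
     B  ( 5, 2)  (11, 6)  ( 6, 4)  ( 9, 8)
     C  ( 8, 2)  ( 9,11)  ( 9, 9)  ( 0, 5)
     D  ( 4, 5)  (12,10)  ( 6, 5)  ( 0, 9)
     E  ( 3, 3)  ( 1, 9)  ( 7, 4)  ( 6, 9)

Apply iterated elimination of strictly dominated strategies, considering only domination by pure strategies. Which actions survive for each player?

IESDS → P1:{B,D} P2:{Q,S}

P1 drop E (A beats it: P:8>3 Q:7>1 R:9>7 S:7>6)
P2 drop P (Q beats it: A:8>5 B:6>2 C:11>2 D:10>5)
P2 drop R (Q beats it: A:8>4 B:6>4 C:11>9 D:10>5)
P1 drop A (B beats it: Q:11>7 S:9>7)
P1 drop C (B beats it: Q:11>9 S:9>0)
P1→{B,D} P2→{Q,S}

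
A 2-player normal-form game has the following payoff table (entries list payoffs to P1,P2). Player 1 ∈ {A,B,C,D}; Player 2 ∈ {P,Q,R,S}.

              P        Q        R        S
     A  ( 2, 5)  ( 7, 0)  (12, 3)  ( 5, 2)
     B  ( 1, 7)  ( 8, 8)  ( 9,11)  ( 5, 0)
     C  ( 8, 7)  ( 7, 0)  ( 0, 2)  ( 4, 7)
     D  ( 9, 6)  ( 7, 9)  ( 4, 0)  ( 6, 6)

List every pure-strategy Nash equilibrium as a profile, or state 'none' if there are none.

(A,P): not NE [P1→D gives 9>2]
(A,Q): not NE [P1→B gives 8>7; P2→P gives 5>0]
(A,R): not NE [P2→P gives 5>3]
(A,S): not NE [P1→D gives 6>5; P2→P gives 5>2]
(B,P): not NE [P1→D gives 9>1; P2→R gives 11>7]
(B,Q): not NE [P2→R gives 11>8]
(B,R): not NE [P1→A gives 12>9]
(B,S): not NE [P1→D gives 6>5; P2→R gives 11>0]
(C,P): not NE [P1→D gives 9>8]
(C,Q): not NE [P1→B gives 8>7; P2→S gives 7>0]
(C,R): not NE [P1→A gives 12>0; P2→S gives 7>2]
(C,S): not NE [P1→D gives 6>4]
(D,P): not NE [P2→Q gives 9>6]
(D,Q): not NE [P1→B gives 8>7]
(D,R): not NE [P1→A gives 12>4; P2→Q gives 9>0]
(D,S): not NE [P2→Q gives 9>6]

PSNE: ∅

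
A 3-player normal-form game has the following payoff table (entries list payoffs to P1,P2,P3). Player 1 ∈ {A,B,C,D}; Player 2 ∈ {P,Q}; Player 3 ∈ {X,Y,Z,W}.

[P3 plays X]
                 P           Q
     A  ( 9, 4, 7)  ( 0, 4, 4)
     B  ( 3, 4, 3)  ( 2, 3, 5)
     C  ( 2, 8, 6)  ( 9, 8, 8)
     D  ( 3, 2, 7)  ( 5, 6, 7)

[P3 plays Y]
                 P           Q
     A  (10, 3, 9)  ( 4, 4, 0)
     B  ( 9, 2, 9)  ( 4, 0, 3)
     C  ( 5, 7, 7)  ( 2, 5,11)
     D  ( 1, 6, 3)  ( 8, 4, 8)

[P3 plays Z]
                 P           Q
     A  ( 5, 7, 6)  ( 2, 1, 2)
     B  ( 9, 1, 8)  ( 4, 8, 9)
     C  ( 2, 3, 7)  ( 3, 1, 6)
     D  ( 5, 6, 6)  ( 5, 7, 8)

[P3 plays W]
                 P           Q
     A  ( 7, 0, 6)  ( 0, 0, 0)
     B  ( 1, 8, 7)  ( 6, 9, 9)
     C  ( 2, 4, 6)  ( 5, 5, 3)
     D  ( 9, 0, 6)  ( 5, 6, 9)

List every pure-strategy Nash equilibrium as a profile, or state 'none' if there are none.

NE set: (B,Q,W)

(A,P,X): not NE [P3→Y gives 9>7]
(A,P,Y): not NE [P2→Q gives 4>3]
(A,P,Z): not NE [P1→B gives 9>5; P3→Y gives 9>6]
(A,P,W): not NE [P1→D gives 9>7; P3→Y gives 9>6]
(A,Q,X): not NE [P1→C gives 9>0]
(A,Q,Y): not NE [P1→D gives 8>4; P3→X gives 4>0]
(A,Q,Z): not NE [P1→D gives 5>2; P2→P gives 7>1; P3→X gives 4>2]
(A,Q,W): not NE [P1→B gives 6>0; P3→X gives 4>0]
(B,P,X): not NE [P1→A gives 9>3; P3→Y gives 9>3]
(B,P,Y): not NE [P1→A gives 10>9]
(B,P,Z): not NE [P2→Q gives 8>1; P3→Y gives 9>8]
(B,P,W): not NE [P1→D gives 9>1; P2→Q gives 9>8; P3→Y gives 9>7]
(B,Q,X): not NE [P1→C gives 9>2; P2→P gives 4>3; P3→W gives 9>5]
(B,Q,Y): not NE [P1→D gives 8>4; P2→P gives 2>0; P3→W gives 9>3]
(B,Q,Z): not NE [P1→D gives 5>4]
(B,Q,W): NE
(C,P,X): not NE [P1→A gives 9>2; P3→Z gives 7>6]
(C,P,Y): not NE [P1→A gives 10>5]
(C,P,Z): not NE [P1→B gives 9>2]
(C,P,W): not NE [P1→D gives 9>2; P2→Q gives 5>4; P3→Z gives 7>6]
(C,Q,X): not NE [P3→Y gives 11>8]
(C,Q,Y): not NE [P1→D gives 8>2; P2→P gives 7>5]
(C,Q,Z): not NE [P1→D gives 5>3; P2→P gives 3>1; P3→Y gives 11>6]
(C,Q,W): not NE [P1→B gives 6>5; P3→Y gives 11>3]
(D,P,X): not NE [P1→A gives 9>3; P2→Q gives 6>2]
(D,P,Y): not NE [P1→A gives 10>1; P3→X gives 7>3]
(D,P,Z): not NE [P1→B gives 9>5; P2→Q gives 7>6; P3→X gives 7>6]
(D,P,W): not NE [P2→Q gives 6>0; P3→X gives 7>6]
(D,Q,X): not NE [P1→C gives 9>5; P3→W gives 9>7]
(D,Q,Y): not NE [P2→P gives 6>4; P3→W gives 9>8]
(D,Q,Z): not NE [P3→W gives 9>8]
(D,Q,W): not NE [P1→B gives 6>5]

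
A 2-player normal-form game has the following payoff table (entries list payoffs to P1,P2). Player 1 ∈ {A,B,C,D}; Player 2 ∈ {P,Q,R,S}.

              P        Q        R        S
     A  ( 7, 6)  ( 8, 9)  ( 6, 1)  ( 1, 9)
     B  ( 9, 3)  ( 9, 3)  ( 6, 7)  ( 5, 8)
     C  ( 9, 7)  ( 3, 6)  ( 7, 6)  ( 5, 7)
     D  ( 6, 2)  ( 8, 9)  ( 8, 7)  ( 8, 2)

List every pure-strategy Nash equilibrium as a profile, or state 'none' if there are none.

PSNE = {(C,P)}

(A,P): not NE [P1→C gives 9>7; P2→S gives 9>6]
(A,Q): not NE [P1→B gives 9>8]
(A,R): not NE [P1→D gives 8>6; P2→S gives 9>1]
(A,S): not NE [P1→D gives 8>1]
(B,P): not NE [P2→S gives 8>3]
(B,Q): not NE [P2→S gives 8>3]
(B,R): not NE [P1→D gives 8>6; P2→S gives 8>7]
(B,S): not NE [P1→D gives 8>5]
(C,P): NE
(C,Q): not NE [P1→B gives 9>3; P2→S gives 7>6]
(C,R): not NE [P1→D gives 8>7; P2→S gives 7>6]
(C,S): not NE [P1→D gives 8>5]
(D,P): not NE [P1→C gives 9>6; P2→Q gives 9>2]
(D,Q): not NE [P1→B gives 9>8]
(D,R): not NE [P2→Q gives 9>7]
(D,S): not NE [P2→Q gives 9>2]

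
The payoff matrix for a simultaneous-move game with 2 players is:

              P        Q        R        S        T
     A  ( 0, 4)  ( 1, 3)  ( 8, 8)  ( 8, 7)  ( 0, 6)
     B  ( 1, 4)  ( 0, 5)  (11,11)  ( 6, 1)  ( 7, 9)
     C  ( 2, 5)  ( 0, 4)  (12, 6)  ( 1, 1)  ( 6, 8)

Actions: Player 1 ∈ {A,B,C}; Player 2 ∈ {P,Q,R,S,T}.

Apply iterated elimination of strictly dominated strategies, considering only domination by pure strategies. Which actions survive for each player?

IESDS → P1:{B,C} P2:{R,T}

P2 drop P (R beats it: A:8>4 B:11>4 C:6>5)
P2 drop Q (R beats it: A:8>3 B:11>5 C:6>4)
P2 drop S (R beats it: A:8>7 B:11>1 C:6>1)
P1 drop A (B beats it: R:11>8 T:7>0)
P1→{B,C} P2→{R,T}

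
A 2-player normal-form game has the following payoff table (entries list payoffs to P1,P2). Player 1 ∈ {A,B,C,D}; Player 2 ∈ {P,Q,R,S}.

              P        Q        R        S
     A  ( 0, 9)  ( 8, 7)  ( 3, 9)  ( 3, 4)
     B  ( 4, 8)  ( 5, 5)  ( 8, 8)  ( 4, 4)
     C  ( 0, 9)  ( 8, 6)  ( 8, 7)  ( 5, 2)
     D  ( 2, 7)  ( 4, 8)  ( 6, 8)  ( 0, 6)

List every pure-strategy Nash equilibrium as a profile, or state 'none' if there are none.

Nash profiles: (B,P), (B,R)

(A,P): not NE [P1→B gives 4>0]
(A,Q): not NE [P2→R gives 9>7]
(A,R): not NE [P1→C gives 8>3]
(A,S): not NE [P1→C gives 5>3; P2→R gives 9>4]
(B,P): NE
(B,Q): not NE [P1→C gives 8>5; P2→R gives 8>5]
(B,R): NE
(B,S): not NE [P1→C gives 5>4; P2→R gives 8>4]
(C,P): not NE [P1→B gives 4>0]
(C,Q): not NE [P2→P gives 9>6]
(C,R): not NE [P2→P gives 9>7]
(C,S): not NE [P2→P gives 9>2]
(D,P): not NE [P1→B gives 4>2; P2→R gives 8>7]
(D,Q): not NE [P1→C gives 8>4]
(D,R): not NE [P1→C gives 8>6]
(D,S): not NE [P1→C gives 5>0; P2→R gives 8>6]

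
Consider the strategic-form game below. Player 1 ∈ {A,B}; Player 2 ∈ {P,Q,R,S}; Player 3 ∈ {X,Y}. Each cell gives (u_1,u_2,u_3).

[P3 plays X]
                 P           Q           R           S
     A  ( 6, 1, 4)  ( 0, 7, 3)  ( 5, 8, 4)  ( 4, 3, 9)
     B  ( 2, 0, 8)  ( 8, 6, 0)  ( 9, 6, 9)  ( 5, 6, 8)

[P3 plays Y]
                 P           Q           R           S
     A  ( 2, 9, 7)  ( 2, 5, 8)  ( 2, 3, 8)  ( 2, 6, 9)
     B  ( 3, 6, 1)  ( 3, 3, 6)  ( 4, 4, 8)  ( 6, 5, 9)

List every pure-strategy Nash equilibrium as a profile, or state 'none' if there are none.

PSNE = {(B,R,X)}

(A,P,X): not NE [P2→R gives 8>1; P3→Y gives 7>4]
(A,P,Y): not NE [P1→B gives 3>2]
(A,Q,X): not NE [P1→B gives 8>0; P2→R gives 8>7; P3→Y gives 8>3]
(A,Q,Y): not NE [P1→B gives 3>2; P2→P gives 9>5]
(A,R,X): not NE [P1→B gives 9>5; P3→Y gives 8>4]
(A,R,Y): not NE [P1→B gives 4>2; P2→P gives 9>3]
(A,S,X): not NE [P1→B gives 5>4; P2→R gives 8>3]
(A,S,Y): not NE [P1→B gives 6>2; P2→P gives 9>6]
(B,P,X): not NE [P1→A gives 6>2; P2→S gives 6>0]
(B,P,Y): not NE [P3→X gives 8>1]
(B,Q,X): not NE [P3→Y gives 6>0]
(B,Q,Y): not NE [P2→P gives 6>3]
(B,R,X): NE
(B,R,Y): not NE [P2→P gives 6>4; P3→X gives 9>8]
(B,S,X): not NE [P3→Y gives 9>8]
(B,S,Y): not NE [P2→P gives 6>5]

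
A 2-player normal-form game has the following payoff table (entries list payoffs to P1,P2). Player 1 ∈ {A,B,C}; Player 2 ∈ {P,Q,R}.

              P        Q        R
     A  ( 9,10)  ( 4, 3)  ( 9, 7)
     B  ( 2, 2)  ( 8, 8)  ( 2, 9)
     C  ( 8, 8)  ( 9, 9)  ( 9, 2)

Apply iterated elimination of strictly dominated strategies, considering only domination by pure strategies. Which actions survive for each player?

IESDS → P1:{A,C} P2:{P,Q}

P1 drop B (C beats it: P:8>2 Q:9>8 R:9>2)
P2 drop R (P beats it: A:10>7 C:8>2)
P1→{A,C} P2→{P,Q}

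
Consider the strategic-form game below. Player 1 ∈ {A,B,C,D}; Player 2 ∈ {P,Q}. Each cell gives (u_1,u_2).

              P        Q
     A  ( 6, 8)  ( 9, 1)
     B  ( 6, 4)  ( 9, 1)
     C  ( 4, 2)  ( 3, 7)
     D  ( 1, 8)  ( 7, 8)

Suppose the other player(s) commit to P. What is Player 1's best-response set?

u_1(A vs P) = 6
u_1(B vs P) = 6
u_1(C vs P) = 4
u_1(D vs P) = 1
max payoff 6 at {A,B}

P1 best: {A,B}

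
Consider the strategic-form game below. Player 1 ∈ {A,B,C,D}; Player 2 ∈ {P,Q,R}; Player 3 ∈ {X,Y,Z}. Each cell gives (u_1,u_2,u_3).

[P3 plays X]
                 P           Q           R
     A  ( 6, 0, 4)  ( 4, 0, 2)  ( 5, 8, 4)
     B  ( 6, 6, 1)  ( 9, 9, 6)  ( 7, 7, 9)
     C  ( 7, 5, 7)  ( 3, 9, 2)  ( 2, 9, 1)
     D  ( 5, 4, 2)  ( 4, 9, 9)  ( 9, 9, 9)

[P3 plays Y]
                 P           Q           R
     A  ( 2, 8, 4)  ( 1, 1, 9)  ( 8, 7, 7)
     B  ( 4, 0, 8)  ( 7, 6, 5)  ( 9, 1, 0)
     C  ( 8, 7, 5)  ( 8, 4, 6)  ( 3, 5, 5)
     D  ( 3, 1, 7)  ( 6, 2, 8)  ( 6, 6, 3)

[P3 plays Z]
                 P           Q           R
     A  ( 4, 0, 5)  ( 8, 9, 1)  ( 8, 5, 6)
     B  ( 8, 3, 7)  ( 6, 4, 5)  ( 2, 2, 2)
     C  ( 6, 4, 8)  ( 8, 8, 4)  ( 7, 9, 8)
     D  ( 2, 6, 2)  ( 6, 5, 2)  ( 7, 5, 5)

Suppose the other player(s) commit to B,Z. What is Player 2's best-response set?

u_2(P vs B,Z) = 3
u_2(Q vs B,Z) = 4
u_2(R vs B,Z) = 2
max payoff 4 at {Q}

argmax u_2 = {Q}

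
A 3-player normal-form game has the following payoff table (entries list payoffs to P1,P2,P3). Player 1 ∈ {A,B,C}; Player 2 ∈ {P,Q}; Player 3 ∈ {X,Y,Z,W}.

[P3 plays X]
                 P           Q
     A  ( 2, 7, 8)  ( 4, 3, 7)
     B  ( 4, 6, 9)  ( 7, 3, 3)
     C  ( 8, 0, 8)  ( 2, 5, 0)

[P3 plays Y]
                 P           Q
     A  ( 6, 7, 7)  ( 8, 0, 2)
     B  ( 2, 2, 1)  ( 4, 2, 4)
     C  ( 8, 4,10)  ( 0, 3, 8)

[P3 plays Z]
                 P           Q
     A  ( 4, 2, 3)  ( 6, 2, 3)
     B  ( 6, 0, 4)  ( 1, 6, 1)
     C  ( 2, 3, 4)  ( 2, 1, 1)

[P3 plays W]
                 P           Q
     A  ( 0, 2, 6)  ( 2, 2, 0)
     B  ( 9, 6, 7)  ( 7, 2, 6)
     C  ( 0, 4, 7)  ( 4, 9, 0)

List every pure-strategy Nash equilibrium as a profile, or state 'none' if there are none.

(A,P,X): not NE [P1→C gives 8>2]
(A,P,Y): not NE [P1→C gives 8>6; P3→X gives 8>7]
(A,P,Z): not NE [P1→B gives 6>4; P3→X gives 8>3]
(A,P,W): not NE [P1→B gives 9>0; P3→X gives 8>6]
(A,Q,X): not NE [P1→B gives 7>4; P2→P gives 7>3]
(A,Q,Y): not NE [P2→P gives 7>0; P3→X gives 7>2]
(A,Q,Z): not NE [P3→X gives 7>3]
(A,Q,W): not NE [P1→B gives 7>2; P3→X gives 7>0]
(B,P,X): not NE [P1→C gives 8>4]
(B,P,Y): not NE [P1→C gives 8>2; P3→X gives 9>1]
(B,P,Z): not NE [P2→Q gives 6>0; P3→X gives 9>4]
(B,P,W): not NE [P3→X gives 9>7]
(B,Q,X): not NE [P2→P gives 6>3; P3→W gives 6>3]
(B,Q,Y): not NE [P1→A gives 8>4; P3→W gives 6>4]
(B,Q,Z): not NE [P1→A gives 6>1; P3→W gives 6>1]
(B,Q,W): not NE [P2→P gives 6>2]
(C,P,X): not NE [P2→Q gives 5>0; P3→Y gives 10>8]
(C,P,Y): NE
(C,P,Z): not NE [P1→B gives 6>2; P3→Y gives 10>4]
(C,P,W): not NE [P1→B gives 9>0; P2→Q gives 9>4; P3→Y gives 10>7]
(C,Q,X): not NE [P1→B gives 7>2; P3→Y gives 8>0]
(C,Q,Y): not NE [P1→A gives 8>0; P2→P gives 4>3]
(C,Q,Z): not NE [P1→A gives 6>2; P2→P gives 3>1; P3→Y gives 8>1]
(C,Q,W): not NE [P1→B gives 7>4; P3→Y gives 8>0]

NE set: (C,P,Y)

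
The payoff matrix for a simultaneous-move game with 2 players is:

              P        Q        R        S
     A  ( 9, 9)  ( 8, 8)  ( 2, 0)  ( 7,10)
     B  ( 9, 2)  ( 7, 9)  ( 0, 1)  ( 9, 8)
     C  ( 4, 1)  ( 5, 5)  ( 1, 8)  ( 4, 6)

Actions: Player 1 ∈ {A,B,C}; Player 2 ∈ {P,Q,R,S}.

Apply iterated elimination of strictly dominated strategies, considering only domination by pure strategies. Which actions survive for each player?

IESDS → P1:{A,B} P2:{Q,S}

P1 drop C (A beats it: P:9>4 Q:8>5 R:2>1 S:7>4)
P2 drop P (S beats it: A:10>9 B:8>2)
P2 drop R (Q beats it: A:8>0 B:9>1)
P1→{A,B} P2→{Q,S}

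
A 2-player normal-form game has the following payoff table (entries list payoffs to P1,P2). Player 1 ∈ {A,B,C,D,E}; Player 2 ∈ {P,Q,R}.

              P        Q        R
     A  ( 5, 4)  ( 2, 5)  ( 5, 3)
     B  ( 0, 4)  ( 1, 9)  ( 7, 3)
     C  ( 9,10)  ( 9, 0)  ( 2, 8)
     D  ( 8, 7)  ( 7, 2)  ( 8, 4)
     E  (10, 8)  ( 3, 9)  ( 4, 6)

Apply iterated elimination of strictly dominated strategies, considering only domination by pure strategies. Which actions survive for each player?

P1 drop A (D beats it: P:8>5 Q:7>2 R:8>5)
P1 drop B (D beats it: P:8>0 Q:7>1 R:8>7)
P2 drop R (P beats it: C:10>8 D:7>4 E:8>6)
P1 drop D (C beats it: P:9>8 Q:9>7)
P1→{C,E} P2→{P,Q}

Survivors P1:{C,E} P2:{P,Q}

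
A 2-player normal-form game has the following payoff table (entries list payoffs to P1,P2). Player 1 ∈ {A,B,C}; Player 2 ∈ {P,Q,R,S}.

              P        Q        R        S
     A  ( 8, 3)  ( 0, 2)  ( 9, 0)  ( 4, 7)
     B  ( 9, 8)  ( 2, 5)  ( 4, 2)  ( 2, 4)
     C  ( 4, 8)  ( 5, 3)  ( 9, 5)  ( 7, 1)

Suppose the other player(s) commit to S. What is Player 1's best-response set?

u_1(A vs S) = 4
u_1(B vs S) = 2
u_1(C vs S) = 7
max payoff 7 at {C}

BR_1 = {C}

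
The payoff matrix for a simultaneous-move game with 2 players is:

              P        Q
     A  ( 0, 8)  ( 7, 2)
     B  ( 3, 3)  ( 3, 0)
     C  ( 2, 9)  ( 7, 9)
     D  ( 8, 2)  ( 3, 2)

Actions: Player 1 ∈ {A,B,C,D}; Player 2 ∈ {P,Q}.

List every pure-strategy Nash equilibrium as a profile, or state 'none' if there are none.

(A,P): not NE [P1→D gives 8>0]
(A,Q): not NE [P2→P gives 8>2]
(B,P): not NE [P1→D gives 8>3]
(B,Q): not NE [P1→C gives 7>3; P2→P gives 3>0]
(C,P): not NE [P1→D gives 8>2]
(C,Q): NE
(D,P): NE
(D,Q): not NE [P1→C gives 7>3]

NE set: (C,Q), (D,P)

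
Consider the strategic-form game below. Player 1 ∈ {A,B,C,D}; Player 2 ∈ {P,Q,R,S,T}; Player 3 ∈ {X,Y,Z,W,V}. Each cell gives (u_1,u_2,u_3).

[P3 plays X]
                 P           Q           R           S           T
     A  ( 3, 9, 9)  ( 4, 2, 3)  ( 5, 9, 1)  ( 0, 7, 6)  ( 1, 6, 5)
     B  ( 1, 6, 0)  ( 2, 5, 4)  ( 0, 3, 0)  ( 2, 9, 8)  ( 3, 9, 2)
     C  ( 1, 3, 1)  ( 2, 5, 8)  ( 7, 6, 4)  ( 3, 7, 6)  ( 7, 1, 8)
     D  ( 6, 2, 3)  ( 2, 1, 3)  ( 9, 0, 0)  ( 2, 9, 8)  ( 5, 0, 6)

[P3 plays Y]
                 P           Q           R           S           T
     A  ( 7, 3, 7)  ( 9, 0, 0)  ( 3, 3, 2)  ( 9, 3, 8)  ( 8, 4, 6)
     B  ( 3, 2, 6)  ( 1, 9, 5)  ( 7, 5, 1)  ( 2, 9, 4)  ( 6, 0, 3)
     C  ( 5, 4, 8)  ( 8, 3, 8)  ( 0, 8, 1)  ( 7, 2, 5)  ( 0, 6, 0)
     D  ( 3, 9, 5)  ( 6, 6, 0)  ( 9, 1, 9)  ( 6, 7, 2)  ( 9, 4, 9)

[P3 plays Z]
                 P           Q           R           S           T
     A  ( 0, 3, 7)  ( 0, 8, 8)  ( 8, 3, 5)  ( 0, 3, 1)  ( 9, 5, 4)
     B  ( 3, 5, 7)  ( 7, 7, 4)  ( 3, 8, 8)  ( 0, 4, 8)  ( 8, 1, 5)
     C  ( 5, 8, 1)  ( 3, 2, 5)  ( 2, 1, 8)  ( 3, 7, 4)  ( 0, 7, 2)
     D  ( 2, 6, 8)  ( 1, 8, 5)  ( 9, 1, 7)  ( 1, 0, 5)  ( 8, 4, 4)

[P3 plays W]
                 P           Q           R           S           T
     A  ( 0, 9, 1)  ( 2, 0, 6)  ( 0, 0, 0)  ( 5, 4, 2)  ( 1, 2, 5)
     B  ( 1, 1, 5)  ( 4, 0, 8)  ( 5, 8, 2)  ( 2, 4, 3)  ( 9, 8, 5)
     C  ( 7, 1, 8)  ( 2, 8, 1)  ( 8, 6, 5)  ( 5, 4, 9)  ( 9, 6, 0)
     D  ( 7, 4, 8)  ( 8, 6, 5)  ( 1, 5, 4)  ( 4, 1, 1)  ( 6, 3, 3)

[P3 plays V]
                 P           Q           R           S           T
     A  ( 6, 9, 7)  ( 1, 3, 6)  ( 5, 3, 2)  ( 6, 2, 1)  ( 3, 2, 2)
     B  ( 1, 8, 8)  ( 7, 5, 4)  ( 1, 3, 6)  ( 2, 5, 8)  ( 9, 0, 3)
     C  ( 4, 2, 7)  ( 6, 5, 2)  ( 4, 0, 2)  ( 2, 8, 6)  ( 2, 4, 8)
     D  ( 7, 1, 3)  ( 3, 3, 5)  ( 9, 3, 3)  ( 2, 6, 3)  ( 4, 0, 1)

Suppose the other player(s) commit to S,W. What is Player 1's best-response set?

BR_1 = {A,C}

u_1(A vs S,W) = 5
u_1(B vs S,W) = 2
u_1(C vs S,W) = 5
u_1(D vs S,W) = 4
max payoff 5 at {A,C}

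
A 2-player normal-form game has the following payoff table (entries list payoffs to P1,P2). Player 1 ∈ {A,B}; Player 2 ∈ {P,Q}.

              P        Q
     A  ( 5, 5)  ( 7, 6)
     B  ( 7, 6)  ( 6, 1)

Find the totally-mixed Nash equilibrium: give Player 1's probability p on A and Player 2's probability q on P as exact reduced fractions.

P1 indiff ⇒ q·5+(1-q)·7 = q·7+(1-q)·6 ⇒ q(-2) = (1-q)(-1) ⇒ q = 1/3
P2 indiff ⇒ p·5+(1-p)·6 = p·6+(1-p)·1 ⇒ p(-1) = (1-p)(-5) ⇒ p = 5/6

(p,q) = (5/6, 1/3)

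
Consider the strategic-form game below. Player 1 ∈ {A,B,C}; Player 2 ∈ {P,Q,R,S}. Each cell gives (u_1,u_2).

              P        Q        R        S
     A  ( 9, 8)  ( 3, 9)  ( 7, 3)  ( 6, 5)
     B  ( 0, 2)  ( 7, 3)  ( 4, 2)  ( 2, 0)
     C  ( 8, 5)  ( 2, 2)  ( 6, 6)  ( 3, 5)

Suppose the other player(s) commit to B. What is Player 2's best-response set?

u_2(P vs B) = 2
u_2(Q vs B) = 3
u_2(R vs B) = 2
u_2(S vs B) = 0
max payoff 3 at {Q}

P2 best: {Q}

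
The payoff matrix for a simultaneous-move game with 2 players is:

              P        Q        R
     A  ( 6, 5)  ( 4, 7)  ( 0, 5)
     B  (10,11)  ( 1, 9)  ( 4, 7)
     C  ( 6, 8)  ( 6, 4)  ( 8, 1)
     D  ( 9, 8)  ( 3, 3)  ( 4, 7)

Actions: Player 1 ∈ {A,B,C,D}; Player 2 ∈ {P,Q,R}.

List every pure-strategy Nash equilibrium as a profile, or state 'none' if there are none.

PSNE = {(B,P)}

(A,P): not NE [P1→B gives 10>6; P2→Q gives 7>5]
(A,Q): not NE [P1→C gives 6>4]
(A,R): not NE [P1→C gives 8>0; P2→Q gives 7>5]
(B,P): NE
(B,Q): not NE [P1→C gives 6>1; P2→P gives 11>9]
(B,R): not NE [P1→C gives 8>4; P2→P gives 11>7]
(C,P): not NE [P1→B gives 10>6]
(C,Q): not NE [P2→P gives 8>4]
(C,R): not NE [P2→P gives 8>1]
(D,P): not NE [P1→B gives 10>9]
(D,Q): not NE [P1→C gives 6>3; P2→P gives 8>3]
(D,R): not NE [P1→C gives 8>4; P2→P gives 8>7]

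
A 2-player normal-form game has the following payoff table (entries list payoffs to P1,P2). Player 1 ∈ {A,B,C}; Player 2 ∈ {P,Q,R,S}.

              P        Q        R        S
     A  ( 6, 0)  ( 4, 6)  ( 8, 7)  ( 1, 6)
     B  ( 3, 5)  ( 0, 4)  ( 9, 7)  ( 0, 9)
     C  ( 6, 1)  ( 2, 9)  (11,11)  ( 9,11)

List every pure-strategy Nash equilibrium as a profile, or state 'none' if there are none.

(A,P): not NE [P2→R gives 7>0]
(A,Q): not NE [P2→R gives 7>6]
(A,R): not NE [P1→C gives 11>8]
(A,S): not NE [P1→C gives 9>1; P2→R gives 7>6]
(B,P): not NE [P1→C gives 6>3; P2→S gives 9>5]
(B,Q): not NE [P1→A gives 4>0; P2→S gives 9>4]
(B,R): not NE [P1→C gives 11>9; P2→S gives 9>7]
(B,S): not NE [P1→C gives 9>0]
(C,P): not NE [P2→S gives 11>1]
(C,Q): not NE [P1→A gives 4>2; P2→S gives 11>9]
(C,R): NE
(C,S): NE

NE set: (C,R), (C,S)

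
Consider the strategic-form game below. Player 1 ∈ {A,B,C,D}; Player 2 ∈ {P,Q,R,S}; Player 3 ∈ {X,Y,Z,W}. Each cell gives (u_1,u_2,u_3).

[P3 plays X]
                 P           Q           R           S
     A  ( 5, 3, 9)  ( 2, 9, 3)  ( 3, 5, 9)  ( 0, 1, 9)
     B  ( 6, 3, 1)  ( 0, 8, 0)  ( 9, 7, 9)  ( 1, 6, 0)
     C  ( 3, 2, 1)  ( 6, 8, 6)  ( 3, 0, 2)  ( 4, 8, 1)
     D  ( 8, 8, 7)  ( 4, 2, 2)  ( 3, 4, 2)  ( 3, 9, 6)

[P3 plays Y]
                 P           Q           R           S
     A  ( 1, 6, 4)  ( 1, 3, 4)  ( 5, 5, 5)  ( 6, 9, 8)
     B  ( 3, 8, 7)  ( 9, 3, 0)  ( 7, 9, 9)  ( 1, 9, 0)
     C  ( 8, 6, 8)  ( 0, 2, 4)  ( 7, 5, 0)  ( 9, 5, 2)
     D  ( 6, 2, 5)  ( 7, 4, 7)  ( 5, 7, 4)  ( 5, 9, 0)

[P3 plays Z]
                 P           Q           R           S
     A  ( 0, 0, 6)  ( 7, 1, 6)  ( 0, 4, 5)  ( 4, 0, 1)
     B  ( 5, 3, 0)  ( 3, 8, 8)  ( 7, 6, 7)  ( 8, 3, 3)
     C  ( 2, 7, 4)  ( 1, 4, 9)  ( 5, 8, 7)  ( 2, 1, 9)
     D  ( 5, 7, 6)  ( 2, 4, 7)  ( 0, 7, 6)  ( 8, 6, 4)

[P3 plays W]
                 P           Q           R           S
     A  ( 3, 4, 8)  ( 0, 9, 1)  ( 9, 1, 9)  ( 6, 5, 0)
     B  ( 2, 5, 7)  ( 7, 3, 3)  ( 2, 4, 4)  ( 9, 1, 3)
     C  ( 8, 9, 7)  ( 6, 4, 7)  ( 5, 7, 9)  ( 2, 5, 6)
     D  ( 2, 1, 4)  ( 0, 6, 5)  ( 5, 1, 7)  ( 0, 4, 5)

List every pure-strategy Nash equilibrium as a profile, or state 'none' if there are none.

PSNE = {(B,R,Y), (C,P,Y)}

(A,P,X): not NE [P1→D gives 8>5; P2→Q gives 9>3]
(A,P,Y): not NE [P1→C gives 8>1; P2→S gives 9>6; P3→X gives 9>4]
(A,P,Z): not NE [P1→D gives 5>0; P2→R gives 4>0; P3→X gives 9>6]
(A,P,W): not NE [P1→C gives 8>3; P2→Q gives 9>4; P3→X gives 9>8]
(A,Q,X): not NE [P1→C gives 6>2; P3→Z gives 6>3]
(A,Q,Y): not NE [P1→B gives 9>1; P2→S gives 9>3; P3→Z gives 6>4]
(A,Q,Z): not NE [P2→R gives 4>1]
(A,Q,W): not NE [P1→B gives 7>0; P3→Z gives 6>1]
(A,R,X): not NE [P1→B gives 9>3; P2→Q gives 9>5]
(A,R,Y): not NE [P1→C gives 7>5; P2→S gives 9>5; P3→W gives 9>5]
(A,R,Z): not NE [P1→B gives 7>0; P3→W gives 9>5]
(A,R,W): not NE [P2→Q gives 9>1]
(A,S,X): not NE [P1→C gives 4>0; P2→Q gives 9>1]
(A,S,Y): not NE [P1→C gives 9>6; P3→X gives 9>8]
(A,S,Z): not NE [P1→D gives 8>4; P2→R gives 4>0; P3→X gives 9>1]
(A,S,W): not NE [P1→B gives 9>6; P2→Q gives 9>5; P3→X gives 9>0]
(B,P,X): not NE [P1→D gives 8>6; P2→Q gives 8>3; P3→W gives 7>1]
(B,P,Y): not NE [P1→C gives 8>3; P2→S gives 9>8]
(B,P,Z): not NE [P2→Q gives 8>3; P3→W gives 7>0]
(B,P,W): not NE [P1→C gives 8>2]
(B,Q,X): not NE [P1→C gives 6>0; P3→Z gives 8>0]
(B,Q,Y): not NE [P2→S gives 9>3; P3→Z gives 8>0]
(B,Q,Z): not NE [P1→A gives 7>3]
(B,Q,W): not NE [P2→P gives 5>3; P3→Z gives 8>3]
(B,R,X): not NE [P2→Q gives 8>7]
(B,R,Y): NE
(B,R,Z): not NE [P2→Q gives 8>6; P3→Y gives 9>7]
(B,R,W): not NE [P1→A gives 9>2; P2→P gives 5>4; P3→Y gives 9>4]
(B,S,X): not NE [P1→C gives 4>1; P2→Q gives 8>6; P3→W gives 3>0]
(B,S,Y): not NE [P1→C gives 9>1; P3→W gives 3>0]
(B,S,Z): not NE [P2→Q gives 8>3]
(B,S,W): not NE [P2→P gives 5>1]
(C,P,X): not NE [P1→D gives 8>3; P2→S gives 8>2; P3→Y gives 8>1]
(C,P,Y): NE
(C,P,Z): not NE [P1→D gives 5>2; P2→R gives 8>7; P3→Y gives 8>4]
(C,P,W): not NE [P3→Y gives 8>7]
(C,Q,X): not NE [P3→Z gives 9>6]
(C,Q,Y): not NE [P1→B gives 9>0; P2→P gives 6>2; P3→Z gives 9>4]
(C,Q,Z): not NE [P1→A gives 7>1; P2→R gives 8>4]
(C,Q,W): not NE [P1→B gives 7>6; P2→P gives 9>4; P3→Z gives 9>7]
(C,R,X): not NE [P1→B gives 9>3; P2→S gives 8>0; P3→W gives 9>2]
(C,R,Y): not NE [P2→P gives 6>5; P3→W gives 9>0]
(C,R,Z): not NE [P1→B gives 7>5; P3→W gives 9>7]
(C,R,W): not NE [P1→A gives 9>5; P2→P gives 9>7]
(C,S,X): not NE [P3→Z gives 9>1]
(C,S,Y): not NE [P2→P gives 6>5; P3→Z gives 9>2]
(C,S,Z): not NE [P1→D gives 8>2; P2→R gives 8>1]
(C,S,W): not NE [P1→B gives 9>2; P2→P gives 9>5; P3→Z gives 9>6]
(D,P,X): not NE [P2→S gives 9>8]
(D,P,Y): not NE [P1→C gives 8>6; P2→S gives 9>2; P3→X gives 7>5]
(D,P,Z): not NE [P3→X gives 7>6]
(D,P,W): not NE [P1→C gives 8>2; P2→Q gives 6>1; P3→X gives 7>4]
(D,Q,X): not NE [P1→C gives 6>4; P2→S gives 9>2; P3→Z gives 7>2]
(D,Q,Y): not NE [P1→B gives 9>7; P2→S gives 9>4]
(D,Q,Z): not NE [P1→A gives 7>2; P2→R gives 7>4]
(D,Q,W): not NE [P1→B gives 7>0; P3→Z gives 7>5]
(D,R,X): not NE [P1→B gives 9>3; P2→S gives 9>4; P3→W gives 7>2]
(D,R,Y): not NE [P1→C gives 7>5; P2→S gives 9>7; P3→W gives 7>4]
(D,R,Z): not NE [P1→B gives 7>0; P3→W gives 7>6]
(D,R,W): not NE [P1→A gives 9>5; P2→Q gives 6>1]
(D,S,X): not NE [P1→C gives 4>3]
(D,S,Y): not NE [P1→C gives 9>5; P3→X gives 6>0]
(D,S,Z): not NE [P2→R gives 7>6; P3→X gives 6>4]
(D,S,W): not NE [P1→B gives 9>0; P2→Q gives 6>4; P3→X gives 6>5]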